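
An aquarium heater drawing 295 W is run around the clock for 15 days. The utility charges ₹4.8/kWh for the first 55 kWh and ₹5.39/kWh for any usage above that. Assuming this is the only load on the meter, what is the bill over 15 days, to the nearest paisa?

₹539.97

Runtime = 24 h × 15 = 360 h
Energy = 0.295 kW × 360 h = 106.2 kWh
Tier 1 (0–55 kWh): 55 × ₹4.8 = ₹264
Above 55 kWh: 51.2 × ₹5.39 = ₹275.968
Bill = ₹539.97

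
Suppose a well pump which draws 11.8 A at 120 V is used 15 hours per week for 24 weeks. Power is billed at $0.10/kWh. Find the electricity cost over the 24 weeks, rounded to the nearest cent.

$50.98

Power = 11.8 A × 120 V = 1416 W = 1.416 kW
Runtime = 15 h/week × 24 weeks = 360 h
Energy = 1.416 kW × 360 h = 509.76 kWh
Cost = 509.76 kWh × $0.10/kWh = $50.98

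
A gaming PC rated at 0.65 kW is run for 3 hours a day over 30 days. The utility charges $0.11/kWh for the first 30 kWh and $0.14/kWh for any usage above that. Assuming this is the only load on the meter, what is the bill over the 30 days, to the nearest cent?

Runtime = 3 h/day × 30 days = 90 h
Energy = 0.65 kW × 90 h = 58.5 kWh
Tier 1 (0–30 kWh): 30 × $0.11 = $3.3
Above 30 kWh: 28.5 × $0.14 = $3.99
Bill = $7.29

$7.29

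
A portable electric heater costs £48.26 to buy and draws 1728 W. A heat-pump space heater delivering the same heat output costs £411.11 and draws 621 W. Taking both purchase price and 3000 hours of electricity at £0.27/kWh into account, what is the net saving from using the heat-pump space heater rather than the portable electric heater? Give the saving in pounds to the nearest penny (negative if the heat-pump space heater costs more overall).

portable electric heater: £48.26 + (1728/1000) kW × 3000 h × £0.27 = £48.26 + £1399.68 = £1447.94
heat-pump space heater: £411.11 + (621/1000) kW × 3000 h × £0.27 = £411.11 + £503.01 = £914.12
Saving = £1447.94 − £914.12 = £533.82

£533.82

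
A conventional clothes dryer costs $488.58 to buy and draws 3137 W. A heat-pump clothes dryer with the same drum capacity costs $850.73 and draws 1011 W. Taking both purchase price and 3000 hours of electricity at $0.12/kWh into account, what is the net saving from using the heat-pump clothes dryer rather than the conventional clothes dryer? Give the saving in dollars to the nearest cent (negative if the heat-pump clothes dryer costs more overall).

$403.21

conventional clothes dryer: $488.58 + (3137/1000) kW × 3000 h × $0.12 = $488.58 + $1129.32 = $1617.9
heat-pump clothes dryer: $850.73 + (1011/1000) kW × 3000 h × $0.12 = $850.73 + $363.96 = $1214.69
Saving = $1617.9 − $1214.69 = $403.21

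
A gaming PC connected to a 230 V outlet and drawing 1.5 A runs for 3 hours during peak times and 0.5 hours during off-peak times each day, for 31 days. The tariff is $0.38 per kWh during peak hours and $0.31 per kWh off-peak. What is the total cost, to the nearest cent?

Power = 1.5 A × 230 V = 345 W = 0.345 kW
Peak energy = 0.345 kW × 3 h × 31 = 32.085 kWh
Off-peak energy = 0.345 kW × 0.5 h × 31 = 5.3475 kWh
Cost = 32.085 × $0.38 + 5.3475 × $0.31 = $12.1923 + $1.657725 = $13.85

$13.85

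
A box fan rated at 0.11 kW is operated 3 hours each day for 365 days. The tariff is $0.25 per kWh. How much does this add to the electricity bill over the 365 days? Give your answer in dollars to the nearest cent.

$30.11

Runtime = 3 h/day × 365 days = 1095 h
Energy = 0.11 kW × 1095 h = 120.45 kWh
Cost = 120.45 kWh × $0.25/kWh = $30.11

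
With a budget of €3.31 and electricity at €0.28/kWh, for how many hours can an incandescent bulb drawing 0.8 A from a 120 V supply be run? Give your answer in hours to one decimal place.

123.1 h

Power = 0.8 A × 120 V = 96 W = 0.096 kW
Energy available = €3.31 ÷ €0.28/kWh = 11.8214 kWh
Hours = 11.8214 kWh ÷ 0.096 kW = 123.1 h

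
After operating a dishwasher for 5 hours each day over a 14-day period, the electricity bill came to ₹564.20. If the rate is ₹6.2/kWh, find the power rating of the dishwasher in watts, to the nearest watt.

1300 W

Energy = ₹564.20 ÷ ₹6.2/kWh = 91 kWh
Runtime = 5 h/day × 14 days = 70 h
Power = 91 kWh ÷ 70 h = 1.3 kW = 1300 W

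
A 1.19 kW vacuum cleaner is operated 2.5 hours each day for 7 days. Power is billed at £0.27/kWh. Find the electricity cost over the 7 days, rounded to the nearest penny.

£5.62

Runtime = 2.5 h/day × 7 days = 17.5 h
Energy = 1.19 kW × 17.5 h = 20.825 kWh
Cost = 20.825 kWh × £0.27/kWh = £5.62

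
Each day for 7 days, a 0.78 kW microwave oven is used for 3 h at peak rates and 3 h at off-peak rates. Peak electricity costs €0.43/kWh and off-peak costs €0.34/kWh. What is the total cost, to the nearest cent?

Peak energy = 0.78 kW × 3 h × 7 = 16.38 kWh
Off-peak energy = 0.78 kW × 3 h × 7 = 16.38 kWh
Cost = 16.38 × €0.43 + 16.38 × €0.34 = €7.0434 + €5.5692 = €12.61

€12.61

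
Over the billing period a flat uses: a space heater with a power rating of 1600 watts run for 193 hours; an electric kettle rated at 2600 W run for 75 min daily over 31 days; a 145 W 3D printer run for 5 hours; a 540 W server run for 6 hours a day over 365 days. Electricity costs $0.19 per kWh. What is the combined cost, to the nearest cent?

space heater: 1.6 kW × 193 h = 308.8 kWh
electric kettle: Runtime = 75 min × 31 = 2325 min = 38.75 h
electric kettle: 2.6 kW × 38.75 h = 100.75 kWh
3D printer: 0.145 kW × 5 h = 0.725 kWh
server: Runtime = 6 h/day × 365 days = 2190 h
server: 0.54 kW × 2190 h = 1182.6 kWh
Total energy = 1592.875 kWh
Cost = 1592.875 × $0.19 = $302.65

$302.65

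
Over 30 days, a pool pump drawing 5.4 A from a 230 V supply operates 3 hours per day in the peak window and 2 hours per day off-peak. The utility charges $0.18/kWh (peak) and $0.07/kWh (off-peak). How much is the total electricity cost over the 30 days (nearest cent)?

Power = 5.4 A × 230 V = 1242 W = 1.242 kW
Peak energy = 1.242 kW × 3 h × 30 = 111.78 kWh
Off-peak energy = 1.242 kW × 2 h × 30 = 74.52 kWh
Cost = 111.78 × $0.18 + 74.52 × $0.07 = $20.1204 + $5.2164 = $25.34

$25.34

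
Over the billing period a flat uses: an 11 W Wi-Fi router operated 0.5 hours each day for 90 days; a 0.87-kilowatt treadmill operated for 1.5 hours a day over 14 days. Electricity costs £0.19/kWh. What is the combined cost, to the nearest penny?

Wi-Fi router: Runtime = 0.5 h/day × 90 days = 45 h
Wi-Fi router: 0.011 kW × 45 h = 0.495 kWh
treadmill: Runtime = 1.5 h/day × 14 days = 21 h
treadmill: 0.87 kW × 21 h = 18.27 kWh
Total energy = 18.765 kWh
Cost = 18.765 × £0.19 = £3.57

£3.57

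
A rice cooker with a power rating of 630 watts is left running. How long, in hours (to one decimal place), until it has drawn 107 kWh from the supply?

169.8 h

Hours = 107 kWh ÷ 0.63 kW = 169.8 h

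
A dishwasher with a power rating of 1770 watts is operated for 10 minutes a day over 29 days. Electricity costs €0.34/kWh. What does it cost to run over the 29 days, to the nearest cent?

Runtime = 10 min × 29 = 290 min = 4.833333… h
Energy = 1.77 kW × 4.833333… h = 8.555 kWh
Cost = 8.555 kWh × €0.34/kWh = €2.91

€2.91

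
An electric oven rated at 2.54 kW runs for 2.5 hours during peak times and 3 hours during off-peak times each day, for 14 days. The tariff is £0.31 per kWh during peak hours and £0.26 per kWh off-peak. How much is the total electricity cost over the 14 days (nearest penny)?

£55.30

Peak energy = 2.54 kW × 2.5 h × 14 = 88.9 kWh
Off-peak energy = 2.54 kW × 3 h × 14 = 106.68 kWh
Cost = 88.9 × £0.31 + 106.68 × £0.26 = £27.559 + £27.7368 = £55.30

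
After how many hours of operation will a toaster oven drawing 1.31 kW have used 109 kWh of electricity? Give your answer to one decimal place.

Hours = 109 kWh ÷ 1.31 kW = 83.2 h

83.2 h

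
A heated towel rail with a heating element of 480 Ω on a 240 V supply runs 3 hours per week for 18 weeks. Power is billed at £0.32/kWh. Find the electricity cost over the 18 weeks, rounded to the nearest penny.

£2.07

Power = V²/R = 240²/480 = 120 W = 0.12 kW
Runtime = 3 h/week × 18 weeks = 54 h
Energy = 0.12 kW × 54 h = 6.48 kWh
Cost = 6.48 kWh × £0.32/kWh = £2.07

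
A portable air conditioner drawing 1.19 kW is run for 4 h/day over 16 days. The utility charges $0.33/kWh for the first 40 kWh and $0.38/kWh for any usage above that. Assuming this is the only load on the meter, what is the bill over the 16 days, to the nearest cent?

$26.94

Runtime = 4 h/day × 16 days = 64 h
Energy = 1.19 kW × 64 h = 76.16 kWh
Tier 1 (0–40 kWh): 40 × $0.33 = $13.2
Above 40 kWh: 36.16 × $0.38 = $13.7408
Bill = $26.94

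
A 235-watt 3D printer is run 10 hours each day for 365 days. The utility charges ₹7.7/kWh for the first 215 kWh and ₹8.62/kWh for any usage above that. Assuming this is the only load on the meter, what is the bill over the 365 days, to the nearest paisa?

Runtime = 10 h/day × 365 days = 3650 h
Energy = 0.235 kW × 3650 h = 857.75 kWh
Tier 1 (0–215 kWh): 215 × ₹7.7 = ₹1655.5
Above 215 kWh: 642.75 × ₹8.62 = ₹5540.505
Bill = ₹7196.01

₹7196.01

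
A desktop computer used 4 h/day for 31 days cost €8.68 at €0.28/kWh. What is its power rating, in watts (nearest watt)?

Energy = €8.68 ÷ €0.28/kWh = 31 kWh
Runtime = 4 h/day × 31 days = 124 h
Power = 31 kWh ÷ 124 h = 0.25 kW = 250 W

250 W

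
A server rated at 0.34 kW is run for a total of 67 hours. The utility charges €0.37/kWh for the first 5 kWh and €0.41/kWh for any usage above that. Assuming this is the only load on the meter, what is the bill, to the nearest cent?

€9.14

Energy = 0.34 kW × 67 h = 22.78 kWh
Tier 1 (0–5 kWh): 5 × €0.37 = €1.85
Above 5 kWh: 17.78 × €0.41 = €7.2898
Bill = €9.14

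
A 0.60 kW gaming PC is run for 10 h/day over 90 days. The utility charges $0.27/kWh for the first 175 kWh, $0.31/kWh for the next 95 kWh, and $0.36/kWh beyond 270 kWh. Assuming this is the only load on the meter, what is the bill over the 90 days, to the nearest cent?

$173.90

Runtime = 10 h/day × 90 days = 900 h
Energy = 0.6 kW × 900 h = 540 kWh
Tier 1 (0–175 kWh): 175 × $0.27 = $47.25
Tier 2 (175–270 kWh): 95 × $0.31 = $29.45
Above 270 kWh: 270 × $0.36 = $97.2
Bill = $173.90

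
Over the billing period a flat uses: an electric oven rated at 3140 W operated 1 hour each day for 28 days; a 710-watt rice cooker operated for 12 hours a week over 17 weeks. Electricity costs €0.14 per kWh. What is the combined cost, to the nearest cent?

electric oven: Runtime = 1 h/day × 28 days = 28 h
electric oven: 3.14 kW × 28 h = 87.92 kWh
rice cooker: Runtime = 12 h/week × 17 weeks = 204 h
rice cooker: 0.71 kW × 204 h = 144.84 kWh
Total energy = 232.76 kWh
Cost = 232.76 × €0.14 = €32.59

€32.59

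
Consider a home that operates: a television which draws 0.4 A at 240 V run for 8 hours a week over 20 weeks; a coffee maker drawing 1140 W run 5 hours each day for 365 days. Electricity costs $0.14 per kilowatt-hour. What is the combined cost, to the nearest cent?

$293.42

television: Power = 0.4 A × 240 V = 96 W = 0.096 kW
television: Runtime = 8 h/week × 20 weeks = 160 h
television: 0.096 kW × 160 h = 15.36 kWh
coffee maker: Runtime = 5 h/day × 365 days = 1825 h
coffee maker: 1.14 kW × 1825 h = 2080.5 kWh
Total energy = 2095.86 kWh
Cost = 2095.86 × $0.14 = $293.42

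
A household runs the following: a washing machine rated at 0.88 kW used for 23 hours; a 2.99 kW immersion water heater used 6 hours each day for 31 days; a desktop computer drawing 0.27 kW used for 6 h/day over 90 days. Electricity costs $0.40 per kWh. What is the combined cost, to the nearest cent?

$288.87

washing machine: 0.88 kW × 23 h = 20.24 kWh
immersion water heater: Runtime = 6 h/day × 31 days = 186 h
immersion water heater: 2.99 kW × 186 h = 556.14 kWh
desktop computer: Runtime = 6 h/day × 90 days = 540 h
desktop computer: 0.27 kW × 540 h = 145.8 kWh
Total energy = 722.18 kWh
Cost = 722.18 × $0.40 = $288.87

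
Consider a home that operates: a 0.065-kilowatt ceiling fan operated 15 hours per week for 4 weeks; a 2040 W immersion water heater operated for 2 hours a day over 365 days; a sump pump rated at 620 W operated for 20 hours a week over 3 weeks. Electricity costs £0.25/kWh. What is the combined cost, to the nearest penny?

ceiling fan: Runtime = 15 h/week × 4 weeks = 60 h
ceiling fan: 0.065 kW × 60 h = 3.9 kWh
immersion water heater: Runtime = 2 h/day × 365 days = 730 h
immersion water heater: 2.04 kW × 730 h = 1489.2 kWh
sump pump: Runtime = 20 h/week × 3 weeks = 60 h
sump pump: 0.62 kW × 60 h = 37.2 kWh
Total energy = 1530.3 kWh
Cost = 1530.3 × £0.25 = £382.58

£382.58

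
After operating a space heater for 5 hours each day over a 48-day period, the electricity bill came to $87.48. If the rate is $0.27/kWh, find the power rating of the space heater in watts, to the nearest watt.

Energy = $87.48 ÷ $0.27/kWh = 324 kWh
Runtime = 5 h/day × 48 days = 240 h
Power = 324 kWh ÷ 240 h = 1.35 kW = 1350 W

1350 W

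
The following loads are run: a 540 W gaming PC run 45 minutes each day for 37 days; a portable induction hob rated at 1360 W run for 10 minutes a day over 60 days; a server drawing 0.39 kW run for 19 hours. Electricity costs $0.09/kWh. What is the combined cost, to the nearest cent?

gaming PC: Runtime = 45 min × 37 = 1665 min = 27.75 h
gaming PC: 0.54 kW × 27.75 h = 14.985 kWh
portable induction hob: Runtime = 10 min × 60 = 600 min = 10 h
portable induction hob: 1.36 kW × 10 h = 13.6 kWh
server: 0.39 kW × 19 h = 7.41 kWh
Total energy = 35.995 kWh
Cost = 35.995 × $0.09 = $3.24

$3.24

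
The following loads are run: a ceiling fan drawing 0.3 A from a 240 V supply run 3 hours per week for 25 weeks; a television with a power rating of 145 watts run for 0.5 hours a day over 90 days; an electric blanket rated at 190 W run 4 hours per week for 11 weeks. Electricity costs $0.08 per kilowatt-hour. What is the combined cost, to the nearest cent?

$1.62

ceiling fan: Power = 0.3 A × 240 V = 72 W = 0.072 kW
ceiling fan: Runtime = 3 h/week × 25 weeks = 75 h
ceiling fan: 0.072 kW × 75 h = 5.4 kWh
television: Runtime = 0.5 h/day × 90 days = 45 h
television: 0.145 kW × 45 h = 6.525 kWh
electric blanket: Runtime = 4 h/week × 11 weeks = 44 h
electric blanket: 0.19 kW × 44 h = 8.36 kWh
Total energy = 20.285 kWh
Cost = 20.285 × $0.08 = $1.62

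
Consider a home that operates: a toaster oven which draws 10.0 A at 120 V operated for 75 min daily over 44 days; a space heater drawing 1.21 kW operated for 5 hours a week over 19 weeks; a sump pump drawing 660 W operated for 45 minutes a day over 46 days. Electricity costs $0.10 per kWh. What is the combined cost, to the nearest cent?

$20.37

toaster oven: Power = 10.0 A × 120 V = 1200 W = 1.2 kW
toaster oven: Runtime = 75 min × 44 = 3300 min = 55 h
toaster oven: 1.2 kW × 55 h = 66 kWh
space heater: Runtime = 5 h/week × 19 weeks = 95 h
space heater: 1.21 kW × 95 h = 114.95 kWh
sump pump: Runtime = 45 min × 46 = 2070 min = 34.5 h
sump pump: 0.66 kW × 34.5 h = 22.77 kWh
Total energy = 203.72 kWh
Cost = 203.72 × $0.10 = $20.37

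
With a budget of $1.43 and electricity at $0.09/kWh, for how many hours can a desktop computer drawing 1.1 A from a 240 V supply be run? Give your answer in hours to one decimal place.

60.2 h

Power = 1.1 A × 240 V = 264 W = 0.264 kW
Energy available = $1.43 ÷ $0.09/kWh = 15.8889 kWh
Hours = 15.8889 kWh ÷ 0.264 kW = 60.2 h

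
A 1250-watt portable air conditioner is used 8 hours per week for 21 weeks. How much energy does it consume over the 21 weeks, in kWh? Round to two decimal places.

Runtime = 8 h/week × 21 weeks = 168 h
Energy = 1.25 kW × 168 h = 210 kWh

210.00 kWh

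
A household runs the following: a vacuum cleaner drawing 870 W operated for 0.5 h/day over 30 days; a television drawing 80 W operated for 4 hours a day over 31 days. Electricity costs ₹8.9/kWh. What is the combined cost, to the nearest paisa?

vacuum cleaner: Runtime = 0.5 h/day × 30 days = 15 h
vacuum cleaner: 0.87 kW × 15 h = 13.05 kWh
television: Runtime = 4 h/day × 31 days = 124 h
television: 0.08 kW × 124 h = 9.92 kWh
Total energy = 22.97 kWh
Cost = 22.97 × ₹8.9 = ₹204.43

₹204.43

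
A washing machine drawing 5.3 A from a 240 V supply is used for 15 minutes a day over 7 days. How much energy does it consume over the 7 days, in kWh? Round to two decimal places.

2.23 kWh

Power = 5.3 A × 240 V = 1272 W = 1.272 kW
Runtime = 15 min × 7 = 105 min = 1.75 h
Energy = 1.272 kW × 1.75 h = 2.226 kWh ≈ 2.23 kWh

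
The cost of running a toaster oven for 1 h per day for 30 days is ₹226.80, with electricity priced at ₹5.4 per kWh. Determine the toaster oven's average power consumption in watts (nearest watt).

1400 W

Energy = ₹226.80 ÷ ₹5.4/kWh = 42 kWh
Runtime = 1 h/day × 30 days = 30 h
Power = 42 kWh ÷ 30 h = 1.4 kW = 1400 W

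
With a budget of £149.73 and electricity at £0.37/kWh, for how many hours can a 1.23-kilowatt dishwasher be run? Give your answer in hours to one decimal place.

329.0 h

Energy available = £149.73 ÷ £0.37/kWh = 404.6757 kWh
Hours = 404.6757 kWh ÷ 1.23 kW = 329.0 h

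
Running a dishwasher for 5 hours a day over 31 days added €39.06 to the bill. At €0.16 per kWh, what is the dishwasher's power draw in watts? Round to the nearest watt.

1575 W

Energy = €39.06 ÷ €0.16/kWh = 244.125 kWh
Runtime = 5 h/day × 31 days = 155 h
Power = 244.125 kWh ÷ 155 h = 1.575 kW = 1575 W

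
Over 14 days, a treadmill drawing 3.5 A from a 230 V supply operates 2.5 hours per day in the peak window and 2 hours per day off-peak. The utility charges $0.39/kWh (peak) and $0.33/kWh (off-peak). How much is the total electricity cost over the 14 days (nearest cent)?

Power = 3.5 A × 230 V = 805 W = 0.805 kW
Peak energy = 0.805 kW × 2.5 h × 14 = 28.175 kWh
Off-peak energy = 0.805 kW × 2 h × 14 = 22.54 kWh
Cost = 28.175 × $0.39 + 22.54 × $0.33 = $10.98825 + $7.4382 = $18.43

$18.43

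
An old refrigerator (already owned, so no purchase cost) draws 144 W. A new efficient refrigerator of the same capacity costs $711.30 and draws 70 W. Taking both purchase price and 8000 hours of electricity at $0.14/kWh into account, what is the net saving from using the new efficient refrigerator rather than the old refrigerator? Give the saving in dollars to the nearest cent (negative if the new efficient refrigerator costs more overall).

old refrigerator: $0.00 + (144/1000) kW × 8000 h × $0.14 = $0.00 + $161.28 = $161.28
new efficient refrigerator: $711.30 + (70/1000) kW × 8000 h × $0.14 = $711.30 + $78.4 = $789.7
Saving = $161.28 − $789.7 = −$628.42

-$628.42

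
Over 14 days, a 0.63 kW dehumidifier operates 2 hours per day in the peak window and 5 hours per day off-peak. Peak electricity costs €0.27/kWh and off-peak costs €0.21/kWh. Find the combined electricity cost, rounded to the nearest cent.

€14.02

Peak energy = 0.63 kW × 2 h × 14 = 17.64 kWh
Off-peak energy = 0.63 kW × 5 h × 14 = 44.1 kWh
Cost = 17.64 × €0.27 + 44.1 × €0.21 = €4.7628 + €9.261 = €14.02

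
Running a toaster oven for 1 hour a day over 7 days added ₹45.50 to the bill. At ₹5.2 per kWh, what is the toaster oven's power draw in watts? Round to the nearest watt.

Energy = ₹45.50 ÷ ₹5.2/kWh = 8.75 kWh
Runtime = 1 h/day × 7 days = 7 h
Power = 8.75 kWh ÷ 7 h = 1.25 kW = 1250 W

1250 W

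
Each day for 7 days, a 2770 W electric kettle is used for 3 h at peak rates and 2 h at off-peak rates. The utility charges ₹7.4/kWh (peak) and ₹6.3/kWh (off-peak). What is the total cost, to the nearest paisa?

Peak energy = 2.77 kW × 3 h × 7 = 58.17 kWh
Off-peak energy = 2.77 kW × 2 h × 7 = 38.78 kWh
Cost = 58.17 × ₹7.4 + 38.78 × ₹6.3 = ₹430.458 + ₹244.314 = ₹674.77

₹674.77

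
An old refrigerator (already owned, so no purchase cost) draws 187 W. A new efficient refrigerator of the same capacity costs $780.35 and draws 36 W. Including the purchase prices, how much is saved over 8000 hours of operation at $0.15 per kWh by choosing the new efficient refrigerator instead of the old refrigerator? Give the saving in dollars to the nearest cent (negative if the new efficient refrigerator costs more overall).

old refrigerator: $0.00 + (187/1000) kW × 8000 h × $0.15 = $0.00 + $224.4 = $224.4
new efficient refrigerator: $780.35 + (36/1000) kW × 8000 h × $0.15 = $780.35 + $43.2 = $823.55
Saving = $224.4 − $823.55 = −$599.15

-$599.15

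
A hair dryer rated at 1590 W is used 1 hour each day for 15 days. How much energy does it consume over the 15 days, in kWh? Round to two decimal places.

Runtime = 1 h/day × 15 days = 15 h
Energy = 1.59 kW × 15 h = 23.85 kWh

23.85 kWh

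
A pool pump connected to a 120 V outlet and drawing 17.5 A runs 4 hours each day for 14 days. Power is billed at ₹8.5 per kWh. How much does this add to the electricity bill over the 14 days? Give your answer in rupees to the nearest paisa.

₹999.60

Power = 17.5 A × 120 V = 2100 W = 2.1 kW
Runtime = 4 h/day × 14 days = 56 h
Energy = 2.1 kW × 56 h = 117.6 kWh
Cost = 117.6 kWh × ₹8.5/kWh = ₹999.60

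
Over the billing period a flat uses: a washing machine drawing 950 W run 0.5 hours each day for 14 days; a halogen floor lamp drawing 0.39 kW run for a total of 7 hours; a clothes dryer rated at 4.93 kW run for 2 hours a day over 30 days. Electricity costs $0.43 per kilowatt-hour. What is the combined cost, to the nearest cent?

washing machine: Runtime = 0.5 h/day × 14 days = 7 h
washing machine: 0.95 kW × 7 h = 6.65 kWh
halogen floor lamp: 0.39 kW × 7 h = 2.73 kWh
clothes dryer: Runtime = 2 h/day × 30 days = 60 h
clothes dryer: 4.93 kW × 60 h = 295.8 kWh
Total energy = 305.18 kWh
Cost = 305.18 × $0.43 = $131.23

$131.23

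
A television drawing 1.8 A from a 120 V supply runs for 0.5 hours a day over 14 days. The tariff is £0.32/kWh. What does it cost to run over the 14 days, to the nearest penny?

£0.48

Power = 1.8 A × 120 V = 216 W = 0.216 kW
Runtime = 0.5 h/day × 14 days = 7 h
Energy = 0.216 kW × 7 h = 1.512 kWh
Cost = 1.512 kWh × £0.32/kWh = £0.48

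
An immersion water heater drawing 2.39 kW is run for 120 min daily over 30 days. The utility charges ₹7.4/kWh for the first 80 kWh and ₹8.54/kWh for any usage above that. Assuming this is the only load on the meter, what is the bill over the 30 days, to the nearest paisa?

Runtime = 120 min × 30 = 3600 min = 60 h
Energy = 2.39 kW × 60 h = 143.4 kWh
Tier 1 (0–80 kWh): 80 × ₹7.4 = ₹592
Above 80 kWh: 63.4 × ₹8.54 = ₹541.436
Bill = ₹1133.44

₹1133.44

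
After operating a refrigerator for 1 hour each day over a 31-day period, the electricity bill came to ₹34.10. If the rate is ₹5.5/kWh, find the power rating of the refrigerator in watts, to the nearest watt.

Energy = ₹34.10 ÷ ₹5.5/kWh = 6.2 kWh
Runtime = 1 h/day × 31 days = 31 h
Power = 6.2 kWh ÷ 31 h = 0.2 kW = 200 W

200 W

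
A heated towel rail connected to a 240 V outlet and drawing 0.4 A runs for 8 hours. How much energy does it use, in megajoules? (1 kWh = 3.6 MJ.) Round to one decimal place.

2.8 MJ

Power = 0.4 A × 240 V = 96 W = 0.096 kW
Energy = 0.096 kW × 8 h = 0.768 kWh
= 0.768 × 3.6 MJ = 2.8 MJ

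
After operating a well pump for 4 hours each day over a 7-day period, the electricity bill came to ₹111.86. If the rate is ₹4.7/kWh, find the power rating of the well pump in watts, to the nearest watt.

Energy = ₹111.86 ÷ ₹4.7/kWh = 23.8 kWh
Runtime = 4 h/day × 7 days = 28 h
Power = 23.8 kWh ÷ 28 h = 0.85 kW = 850 W

850 W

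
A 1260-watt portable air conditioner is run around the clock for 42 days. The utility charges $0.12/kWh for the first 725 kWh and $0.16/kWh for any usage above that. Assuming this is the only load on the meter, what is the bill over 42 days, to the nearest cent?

Runtime = 24 h × 42 = 1008 h
Energy = 1.26 kW × 1008 h = 1270.08 kWh
Tier 1 (0–725 kWh): 725 × $0.12 = $87
Above 725 kWh: 545.08 × $0.16 = $87.2128
Bill = $174.21

$174.21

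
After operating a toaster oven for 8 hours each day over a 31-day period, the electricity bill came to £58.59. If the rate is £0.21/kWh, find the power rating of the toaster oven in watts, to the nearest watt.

Energy = £58.59 ÷ £0.21/kWh = 279 kWh
Runtime = 8 h/day × 31 days = 248 h
Power = 279 kWh ÷ 248 h = 1.125 kW = 1125 W

1125 W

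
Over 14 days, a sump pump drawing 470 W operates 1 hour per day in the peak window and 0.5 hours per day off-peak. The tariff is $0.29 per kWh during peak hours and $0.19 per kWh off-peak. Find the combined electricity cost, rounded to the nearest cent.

Peak energy = 0.47 kW × 1 h × 14 = 6.58 kWh
Off-peak energy = 0.47 kW × 0.5 h × 14 = 3.29 kWh
Cost = 6.58 × $0.29 + 3.29 × $0.19 = $1.9082 + $0.6251 = $2.53

$2.53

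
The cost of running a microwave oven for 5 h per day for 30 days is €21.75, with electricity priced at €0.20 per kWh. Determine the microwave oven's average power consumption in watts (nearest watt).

Energy = €21.75 ÷ €0.20/kWh = 108.75 kWh
Runtime = 5 h/day × 30 days = 150 h
Power = 108.75 kWh ÷ 150 h = 0.725 kW = 725 W

725 W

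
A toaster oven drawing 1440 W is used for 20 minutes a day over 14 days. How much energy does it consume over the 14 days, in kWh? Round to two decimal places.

6.72 kWh

Runtime = 20 min × 14 = 280 min = 4.666666… h
Energy = 1.44 kW × 4.666666… h = 6.72 kWh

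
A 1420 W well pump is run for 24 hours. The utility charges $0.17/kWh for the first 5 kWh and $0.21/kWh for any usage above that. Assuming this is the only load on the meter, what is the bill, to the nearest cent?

$6.96

Energy = 1.42 kW × 24 h = 34.08 kWh
Tier 1 (0–5 kWh): 5 × $0.17 = $0.85
Above 5 kWh: 29.08 × $0.21 = $6.1068
Bill = $6.96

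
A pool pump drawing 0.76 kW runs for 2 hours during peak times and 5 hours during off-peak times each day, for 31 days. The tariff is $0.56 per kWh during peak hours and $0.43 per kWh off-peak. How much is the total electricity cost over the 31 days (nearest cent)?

Peak energy = 0.76 kW × 2 h × 31 = 47.12 kWh
Off-peak energy = 0.76 kW × 5 h × 31 = 117.8 kWh
Cost = 47.12 × $0.56 + 117.8 × $0.43 = $26.3872 + $50.654 = $77.04

$77.04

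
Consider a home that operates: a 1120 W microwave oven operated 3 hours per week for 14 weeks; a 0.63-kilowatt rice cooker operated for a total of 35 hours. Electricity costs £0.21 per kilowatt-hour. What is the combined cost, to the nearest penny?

£14.51

microwave oven: Runtime = 3 h/week × 14 weeks = 42 h
microwave oven: 1.12 kW × 42 h = 47.04 kWh
rice cooker: 0.63 kW × 35 h = 22.05 kWh
Total energy = 69.09 kWh
Cost = 69.09 × £0.21 = £14.51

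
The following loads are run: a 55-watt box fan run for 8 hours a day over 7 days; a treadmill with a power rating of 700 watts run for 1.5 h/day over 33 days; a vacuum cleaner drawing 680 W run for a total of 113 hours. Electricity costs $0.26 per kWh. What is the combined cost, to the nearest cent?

box fan: Runtime = 8 h/day × 7 days = 56 h
box fan: 0.055 kW × 56 h = 3.08 kWh
treadmill: Runtime = 1.5 h/day × 33 days = 49.5 h
treadmill: 0.7 kW × 49.5 h = 34.65 kWh
vacuum cleaner: 0.68 kW × 113 h = 76.84 kWh
Total energy = 114.57 kWh
Cost = 114.57 × $0.26 = $29.79

$29.79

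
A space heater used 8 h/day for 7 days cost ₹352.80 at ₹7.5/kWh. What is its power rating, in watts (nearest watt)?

840 W

Energy = ₹352.80 ÷ ₹7.5/kWh = 47.04 kWh
Runtime = 8 h/day × 7 days = 56 h
Power = 47.04 kWh ÷ 56 h = 0.84 kW = 840 W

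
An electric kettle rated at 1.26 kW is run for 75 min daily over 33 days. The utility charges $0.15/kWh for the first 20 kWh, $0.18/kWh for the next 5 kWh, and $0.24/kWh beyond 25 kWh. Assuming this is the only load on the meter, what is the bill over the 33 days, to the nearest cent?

Runtime = 75 min × 33 = 2475 min = 41.25 h
Energy = 1.26 kW × 41.25 h = 51.975 kWh
Tier 1 (0–20 kWh): 20 × $0.15 = $3
Tier 2 (20–25 kWh): 5 × $0.18 = $0.9
Above 25 kWh: 26.975 × $0.24 = $6.474
Bill = $10.37

$10.37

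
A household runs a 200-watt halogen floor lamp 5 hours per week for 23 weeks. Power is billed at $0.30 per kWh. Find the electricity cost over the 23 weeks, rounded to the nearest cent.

Runtime = 5 h/week × 23 weeks = 115 h
Energy = 0.2 kW × 115 h = 23 kWh
Cost = 23 kWh × $0.30/kWh = $6.90

$6.90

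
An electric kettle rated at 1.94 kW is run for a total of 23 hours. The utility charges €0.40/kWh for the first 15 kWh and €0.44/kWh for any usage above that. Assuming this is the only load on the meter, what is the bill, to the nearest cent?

€19.03

Energy = 1.94 kW × 23 h = 44.62 kWh
Tier 1 (0–15 kWh): 15 × €0.40 = €6
Above 15 kWh: 29.62 × €0.44 = €13.0328
Bill = €19.03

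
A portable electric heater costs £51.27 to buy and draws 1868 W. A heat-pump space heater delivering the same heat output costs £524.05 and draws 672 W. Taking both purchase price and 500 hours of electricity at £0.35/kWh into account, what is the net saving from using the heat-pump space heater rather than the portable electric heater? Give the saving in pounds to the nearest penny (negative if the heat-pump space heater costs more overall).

-£263.48

portable electric heater: £51.27 + (1868/1000) kW × 500 h × £0.35 = £51.27 + £326.9 = £378.17
heat-pump space heater: £524.05 + (672/1000) kW × 500 h × £0.35 = £524.05 + £117.6 = £641.65
Saving = £378.17 − £641.65 = −£263.48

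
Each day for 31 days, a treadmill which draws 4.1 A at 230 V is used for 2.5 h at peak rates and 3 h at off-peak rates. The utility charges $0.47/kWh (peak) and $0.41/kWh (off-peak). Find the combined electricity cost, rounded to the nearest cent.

Power = 4.1 A × 230 V = 943 W = 0.943 kW
Peak energy = 0.943 kW × 2.5 h × 31 = 73.0825 kWh
Off-peak energy = 0.943 kW × 3 h × 31 = 87.699 kWh
Cost = 73.0825 × $0.47 + 87.699 × $0.41 = $34.348775 + $35.95659 = $70.31

$70.31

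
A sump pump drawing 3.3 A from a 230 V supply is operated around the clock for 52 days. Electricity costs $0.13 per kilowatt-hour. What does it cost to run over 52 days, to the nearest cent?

Power = 3.3 A × 230 V = 759 W = 0.759 kW
Runtime = 24 h × 52 = 1248 h
Energy = 0.759 kW × 1248 h = 947.232 kWh
Cost = 947.232 kWh × $0.13/kWh = $123.14

$123.14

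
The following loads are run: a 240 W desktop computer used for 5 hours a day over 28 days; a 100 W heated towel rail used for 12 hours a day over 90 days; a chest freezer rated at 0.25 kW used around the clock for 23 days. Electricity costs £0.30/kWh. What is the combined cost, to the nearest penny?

£83.88

desktop computer: Runtime = 5 h/day × 28 days = 140 h
desktop computer: 0.24 kW × 140 h = 33.6 kWh
heated towel rail: Runtime = 12 h/day × 90 days = 1080 h
heated towel rail: 0.1 kW × 1080 h = 108 kWh
chest freezer: Runtime = 24 h × 23 = 552 h
chest freezer: 0.25 kW × 552 h = 138 kWh
Total energy = 279.6 kWh
Cost = 279.6 × £0.30 = £83.88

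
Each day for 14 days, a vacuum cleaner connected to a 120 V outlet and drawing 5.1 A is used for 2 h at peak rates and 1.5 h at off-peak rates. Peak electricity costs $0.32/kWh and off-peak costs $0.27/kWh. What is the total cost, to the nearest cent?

$8.95

Power = 5.1 A × 120 V = 612 W = 0.612 kW
Peak energy = 0.612 kW × 2 h × 14 = 17.136 kWh
Off-peak energy = 0.612 kW × 1.5 h × 14 = 12.852 kWh
Cost = 17.136 × $0.32 + 12.852 × $0.27 = $5.48352 + $3.47004 = $8.95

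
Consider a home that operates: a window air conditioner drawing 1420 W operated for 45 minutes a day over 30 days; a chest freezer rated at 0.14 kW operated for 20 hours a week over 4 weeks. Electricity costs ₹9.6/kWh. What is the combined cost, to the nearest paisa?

window air conditioner: Runtime = 45 min × 30 = 1350 min = 22.5 h
window air conditioner: 1.42 kW × 22.5 h = 31.95 kWh
chest freezer: Runtime = 20 h/week × 4 weeks = 80 h
chest freezer: 0.14 kW × 80 h = 11.2 kWh
Total energy = 43.15 kWh
Cost = 43.15 × ₹9.6 = ₹414.24

₹414.24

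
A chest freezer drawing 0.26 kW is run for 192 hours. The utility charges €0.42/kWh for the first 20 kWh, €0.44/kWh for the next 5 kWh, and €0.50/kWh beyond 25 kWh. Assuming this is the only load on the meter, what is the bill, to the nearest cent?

Energy = 0.26 kW × 192 h = 49.92 kWh
Tier 1 (0–20 kWh): 20 × €0.42 = €8.4
Tier 2 (20–25 kWh): 5 × €0.44 = €2.2
Above 25 kWh: 24.92 × €0.50 = €12.46
Bill = €23.06

€23.06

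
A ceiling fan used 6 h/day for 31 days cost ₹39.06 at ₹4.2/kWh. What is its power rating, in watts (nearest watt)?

Energy = ₹39.06 ÷ ₹4.2/kWh = 9.3 kWh
Runtime = 6 h/day × 31 days = 186 h
Power = 9.3 kWh ÷ 186 h = 0.05 kW = 50 W

50 W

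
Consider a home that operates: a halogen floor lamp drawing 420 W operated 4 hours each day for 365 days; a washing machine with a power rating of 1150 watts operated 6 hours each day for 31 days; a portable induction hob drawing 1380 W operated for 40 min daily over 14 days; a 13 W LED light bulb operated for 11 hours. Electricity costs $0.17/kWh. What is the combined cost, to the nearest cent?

halogen floor lamp: Runtime = 4 h/day × 365 days = 1460 h
halogen floor lamp: 0.42 kW × 1460 h = 613.2 kWh
washing machine: Runtime = 6 h/day × 31 days = 186 h
washing machine: 1.15 kW × 186 h = 213.9 kWh
portable induction hob: Runtime = 40 min × 14 = 560 min = 9.333333… h
portable induction hob: 1.38 kW × 9.333333… h = 12.88 kWh
LED light bulb: 0.013 kW × 11 h = 0.143 kWh
Total energy = 840.123 kWh
Cost = 840.123 × $0.17 = $142.82

$142.82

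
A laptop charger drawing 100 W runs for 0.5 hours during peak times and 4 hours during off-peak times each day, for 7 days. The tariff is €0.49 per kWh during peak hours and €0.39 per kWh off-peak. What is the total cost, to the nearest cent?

Peak energy = 0.1 kW × 0.5 h × 7 = 0.35 kWh
Off-peak energy = 0.1 kW × 4 h × 7 = 2.8 kWh
Cost = 0.35 × €0.49 + 2.8 × €0.39 = €0.1715 + €1.092 = €1.26

€1.26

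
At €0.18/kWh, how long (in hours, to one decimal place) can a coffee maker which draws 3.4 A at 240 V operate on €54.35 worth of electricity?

Power = 3.4 A × 240 V = 816 W = 0.816 kW
Energy available = €54.35 ÷ €0.18/kWh = 301.9444 kWh
Hours = 301.9444 kWh ÷ 0.816 kW = 370.0 h

370.0 h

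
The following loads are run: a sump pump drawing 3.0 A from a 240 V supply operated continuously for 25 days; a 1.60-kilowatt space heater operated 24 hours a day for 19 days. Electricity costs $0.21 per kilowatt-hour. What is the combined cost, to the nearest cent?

$243.94

sump pump: Power = 3.0 A × 240 V = 720 W = 0.72 kW
sump pump: Runtime = 24 h × 25 = 600 h
sump pump: 0.72 kW × 600 h = 432 kWh
space heater: Runtime = 24 h × 19 = 456 h
space heater: 1.6 kW × 456 h = 729.6 kWh
Total energy = 1161.6 kWh
Cost = 1161.6 × $0.21 = $243.94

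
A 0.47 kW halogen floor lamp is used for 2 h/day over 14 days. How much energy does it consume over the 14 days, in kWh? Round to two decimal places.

13.16 kWh

Runtime = 2 h/day × 14 days = 28 h
Energy = 0.47 kW × 28 h = 13.16 kWh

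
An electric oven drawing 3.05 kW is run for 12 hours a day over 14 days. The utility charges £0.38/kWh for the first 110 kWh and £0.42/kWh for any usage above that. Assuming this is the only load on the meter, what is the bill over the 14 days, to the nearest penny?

£210.81

Runtime = 12 h/day × 14 days = 168 h
Energy = 3.05 kW × 168 h = 512.4 kWh
Tier 1 (0–110 kWh): 110 × £0.38 = £41.8
Above 110 kWh: 402.4 × £0.42 = £169.008
Bill = £210.81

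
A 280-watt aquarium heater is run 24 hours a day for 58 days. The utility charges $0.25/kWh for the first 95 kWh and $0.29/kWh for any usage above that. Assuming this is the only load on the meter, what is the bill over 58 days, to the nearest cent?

Runtime = 24 h × 58 = 1392 h
Energy = 0.28 kW × 1392 h = 389.76 kWh
Tier 1 (0–95 kWh): 95 × $0.25 = $23.75
Above 95 kWh: 294.76 × $0.29 = $85.4804
Bill = $109.23

$109.23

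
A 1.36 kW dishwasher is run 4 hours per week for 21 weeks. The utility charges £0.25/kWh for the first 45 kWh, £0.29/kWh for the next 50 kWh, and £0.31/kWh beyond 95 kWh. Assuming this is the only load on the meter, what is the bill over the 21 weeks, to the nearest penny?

£31.71

Runtime = 4 h/week × 21 weeks = 84 h
Energy = 1.36 kW × 84 h = 114.24 kWh
Tier 1 (0–45 kWh): 45 × £0.25 = £11.25
Tier 2 (45–95 kWh): 50 × £0.29 = £14.5
Above 95 kWh: 19.24 × £0.31 = £5.9644
Bill = £31.71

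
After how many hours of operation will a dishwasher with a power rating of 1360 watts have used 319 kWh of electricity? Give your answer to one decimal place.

Hours = 319 kWh ÷ 1.36 kW = 234.6 h

234.6 h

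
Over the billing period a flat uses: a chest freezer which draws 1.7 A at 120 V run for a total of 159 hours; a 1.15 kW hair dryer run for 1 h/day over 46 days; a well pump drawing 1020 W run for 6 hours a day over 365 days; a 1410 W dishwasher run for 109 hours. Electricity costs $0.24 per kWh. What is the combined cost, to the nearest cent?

chest freezer: Power = 1.7 A × 120 V = 204 W = 0.204 kW
chest freezer: 0.204 kW × 159 h = 32.436 kWh
hair dryer: Runtime = 1 h/day × 46 days = 46 h
hair dryer: 1.15 kW × 46 h = 52.9 kWh
well pump: Runtime = 6 h/day × 365 days = 2190 h
well pump: 1.02 kW × 2190 h = 2233.8 kWh
dishwasher: 1.41 kW × 109 h = 153.69 kWh
Total energy = 2472.826 kWh
Cost = 2472.826 × $0.24 = $593.48

$593.48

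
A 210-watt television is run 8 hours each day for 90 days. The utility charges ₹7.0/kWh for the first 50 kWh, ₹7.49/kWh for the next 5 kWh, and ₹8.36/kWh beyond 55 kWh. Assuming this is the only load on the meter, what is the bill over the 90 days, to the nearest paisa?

₹1191.68

Runtime = 8 h/day × 90 days = 720 h
Energy = 0.21 kW × 720 h = 151.2 kWh
Tier 1 (0–50 kWh): 50 × ₹7.0 = ₹350
Tier 2 (50–55 kWh): 5 × ₹7.49 = ₹37.45
Above 55 kWh: 96.2 × ₹8.36 = ₹804.232
Bill = ₹1191.68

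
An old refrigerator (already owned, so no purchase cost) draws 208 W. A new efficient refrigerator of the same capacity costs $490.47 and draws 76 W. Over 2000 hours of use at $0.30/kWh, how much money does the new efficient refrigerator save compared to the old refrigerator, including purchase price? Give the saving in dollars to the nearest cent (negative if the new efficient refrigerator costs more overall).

old refrigerator: $0.00 + (208/1000) kW × 2000 h × $0.30 = $0.00 + $124.8 = $124.8
new efficient refrigerator: $490.47 + (76/1000) kW × 2000 h × $0.30 = $490.47 + $45.6 = $536.07
Saving = $124.8 − $536.07 = −$411.27

-$411.27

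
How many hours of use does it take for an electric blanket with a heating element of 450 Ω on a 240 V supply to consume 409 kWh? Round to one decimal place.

Power = V²/R = 240²/450 = 128 W = 0.128 kW
Hours = 409 kWh ÷ 0.128 kW = 3195.3 h

3195.3 h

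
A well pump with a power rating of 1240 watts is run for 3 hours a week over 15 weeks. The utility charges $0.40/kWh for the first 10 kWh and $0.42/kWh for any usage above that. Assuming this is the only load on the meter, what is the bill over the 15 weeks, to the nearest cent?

$23.24

Runtime = 3 h/week × 15 weeks = 45 h
Energy = 1.24 kW × 45 h = 55.8 kWh
Tier 1 (0–10 kWh): 10 × $0.40 = $4
Above 10 kWh: 45.8 × $0.42 = $19.236
Bill = $23.24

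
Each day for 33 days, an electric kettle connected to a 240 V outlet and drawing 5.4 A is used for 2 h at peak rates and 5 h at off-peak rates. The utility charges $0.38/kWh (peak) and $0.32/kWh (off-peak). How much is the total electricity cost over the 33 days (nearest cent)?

$100.93

Power = 5.4 A × 240 V = 1296 W = 1.296 kW
Peak energy = 1.296 kW × 2 h × 33 = 85.536 kWh
Off-peak energy = 1.296 kW × 5 h × 33 = 213.84 kWh
Cost = 85.536 × $0.38 + 213.84 × $0.32 = $32.50368 + $68.4288 = $100.93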